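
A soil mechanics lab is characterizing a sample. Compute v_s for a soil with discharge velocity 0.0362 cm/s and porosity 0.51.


Result: 0.07098 cm/s

Derivation:
Using v_s = v_d / n
v_s = 0.0362 / 0.51
v_s = 0.07098 cm/s


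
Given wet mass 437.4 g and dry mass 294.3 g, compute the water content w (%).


Using w = (m_wet - m_dry) / m_dry * 100
m_wet - m_dry = 437.4 - 294.3 = 143.1 g
w = 143.1 / 294.3 * 100
w = 48.62 %


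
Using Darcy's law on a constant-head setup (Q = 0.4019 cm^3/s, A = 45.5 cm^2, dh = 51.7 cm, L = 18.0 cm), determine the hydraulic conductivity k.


Compute hydraulic gradient:
i = dh / L = 51.7 / 18.0 = 2.87222
Then apply Darcy's law:
k = Q / (A * i)
k = 0.4019 / (45.5 * 2.87222)
k = 0.4019 / 130.686
k = 0.003075 cm/s


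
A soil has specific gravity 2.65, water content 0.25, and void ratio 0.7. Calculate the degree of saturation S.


Using S = Gs * w / e
S = 2.65 * 0.25 / 0.7
S = 0.9464


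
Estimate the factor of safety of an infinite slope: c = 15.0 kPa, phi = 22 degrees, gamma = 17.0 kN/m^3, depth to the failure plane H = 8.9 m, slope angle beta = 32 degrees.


Result: 0.867

Derivation:
Using Fs = c / (gamma*H*sin(beta)*cos(beta)) + tan(phi)/tan(beta)
Cohesion contribution = 15.0 / (17.0*8.9*sin(32)*cos(32))
Cohesion contribution = 0.220608
Friction contribution = tan(22)/tan(32) = 0.646577
Fs = 0.220608 + 0.646577
Fs = 0.867


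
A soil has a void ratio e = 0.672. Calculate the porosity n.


Result: 0.4019

Derivation:
Using the relation n = e / (1 + e)
n = 0.672 / (1 + 0.672)
n = 0.672 / 1.672
n = 0.4019


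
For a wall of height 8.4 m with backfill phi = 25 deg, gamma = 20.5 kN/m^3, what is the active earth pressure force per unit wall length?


Compute active earth pressure coefficient:
Ka = tan^2(45 - phi/2) = tan^2(32.5) = 0.405859
Compute active force:
Pa = 0.5 * Ka * gamma * H^2
Pa = 0.5 * 0.405859 * 20.5 * 8.4^2
Pa = 293.53 kN/m


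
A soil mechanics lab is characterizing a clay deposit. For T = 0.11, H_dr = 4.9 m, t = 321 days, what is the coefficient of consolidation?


Result: 0.00823 m^2/day

Derivation:
Using cv = T * H_dr^2 / t
H_dr^2 = 4.9^2 = 24.01
cv = 0.11 * 24.01 / 321
cv = 0.00823 m^2/day


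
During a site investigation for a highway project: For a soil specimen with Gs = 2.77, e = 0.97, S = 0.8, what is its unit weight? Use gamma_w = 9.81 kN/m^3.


Using gamma = gamma_w * (Gs + S*e) / (1 + e)
Numerator: Gs + S*e = 2.77 + 0.8*0.97 = 3.546
Denominator: 1 + e = 1 + 0.97 = 1.97
gamma = 9.81 * 3.546 / 1.97
gamma = 17.658 kN/m^3


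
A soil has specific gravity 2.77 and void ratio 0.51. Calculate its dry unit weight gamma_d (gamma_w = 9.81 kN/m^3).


Using gamma_d = Gs * gamma_w / (1 + e)
gamma_d = 2.77 * 9.81 / (1 + 0.51)
gamma_d = 2.77 * 9.81 / 1.51
gamma_d = 17.996 kN/m^3


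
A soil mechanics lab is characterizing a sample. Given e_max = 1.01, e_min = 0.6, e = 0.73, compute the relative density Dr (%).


Using Dr = (e_max - e) / (e_max - e_min) * 100
e_max - e = 1.01 - 0.73 = 0.28
e_max - e_min = 1.01 - 0.6 = 0.41
Dr = 0.28 / 0.41 * 100
Dr = 68.29 %


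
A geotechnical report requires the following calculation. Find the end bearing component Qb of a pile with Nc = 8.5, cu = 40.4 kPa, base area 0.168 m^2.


Result: 57.69 kN

Derivation:
Using Qb = Nc * cu * Ab
Qb = 8.5 * 40.4 * 0.168
Qb = 57.69 kN


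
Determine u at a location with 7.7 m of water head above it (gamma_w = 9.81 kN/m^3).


Using u = gamma_w * h_w
u = 9.81 * 7.7
u = 75.54 kPa


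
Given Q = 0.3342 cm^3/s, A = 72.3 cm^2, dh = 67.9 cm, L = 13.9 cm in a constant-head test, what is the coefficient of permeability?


Compute hydraulic gradient:
i = dh / L = 67.9 / 13.9 = 4.88489
Then apply Darcy's law:
k = Q / (A * i)
k = 0.3342 / (72.3 * 4.88489)
k = 0.3342 / 353.178
k = 0.000946 cm/s


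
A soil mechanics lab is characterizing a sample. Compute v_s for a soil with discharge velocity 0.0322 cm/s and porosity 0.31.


Using v_s = v_d / n
v_s = 0.0322 / 0.31
v_s = 0.10387 cm/s


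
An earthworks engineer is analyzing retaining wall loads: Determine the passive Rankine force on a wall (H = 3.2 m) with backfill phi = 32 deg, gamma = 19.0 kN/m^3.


Result: 316.61 kN/m

Derivation:
Compute passive earth pressure coefficient:
Kp = tan^2(45 + phi/2) = tan^2(61.0) = 3.254588
Compute passive force:
Pp = 0.5 * Kp * gamma * H^2
Pp = 0.5 * 3.254588 * 19.0 * 3.2^2
Pp = 316.61 kN/m


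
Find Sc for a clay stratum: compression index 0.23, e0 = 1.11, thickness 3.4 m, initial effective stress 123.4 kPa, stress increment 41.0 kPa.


Result: 0.0462 m

Derivation:
Using Sc = Cc * H / (1 + e0) * log10((sigma0 + delta_sigma) / sigma0)
Stress ratio = (123.4 + 41.0) / 123.4 = 1.33225
log10(1.33225) = 0.124587
Cc * H / (1 + e0) = 0.23 * 3.4 / (1 + 1.11) = 0.370616
Sc = 0.370616 * 0.124587
Sc = 0.0462 m


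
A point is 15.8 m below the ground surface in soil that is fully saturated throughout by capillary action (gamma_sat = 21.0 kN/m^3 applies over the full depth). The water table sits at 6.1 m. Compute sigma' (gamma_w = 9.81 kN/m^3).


Total stress = gamma_sat * depth
sigma = 21.0 * 15.8 = 331.8 kPa
Pore water pressure u = gamma_w * (depth - d_wt)
u = 9.81 * (15.8 - 6.1) = 95.157 kPa
Effective stress = sigma - u
sigma' = 331.8 - 95.157 = 236.64 kPa


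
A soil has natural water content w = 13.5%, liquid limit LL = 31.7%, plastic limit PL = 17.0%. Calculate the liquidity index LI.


First compute the plasticity index:
PI = LL - PL = 31.7 - 17.0 = 14.7
Then compute the liquidity index:
LI = (w - PL) / PI
LI = (13.5 - 17.0) / 14.7
LI = -0.238


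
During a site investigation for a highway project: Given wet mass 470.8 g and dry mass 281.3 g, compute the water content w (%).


Result: 67.37 %

Derivation:
Using w = (m_wet - m_dry) / m_dry * 100
m_wet - m_dry = 470.8 - 281.3 = 189.5 g
w = 189.5 / 281.3 * 100
w = 67.37 %


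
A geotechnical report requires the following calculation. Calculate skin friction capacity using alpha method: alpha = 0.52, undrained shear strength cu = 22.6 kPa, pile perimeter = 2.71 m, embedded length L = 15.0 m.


Using Qs = alpha * cu * perimeter * L
Qs = 0.52 * 22.6 * 2.71 * 15.0
Qs = 477.72 kN


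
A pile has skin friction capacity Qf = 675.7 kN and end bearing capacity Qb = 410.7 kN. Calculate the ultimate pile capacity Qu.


Using Qu = Qf + Qb
Qu = 675.7 + 410.7
Qu = 1086.4 kN


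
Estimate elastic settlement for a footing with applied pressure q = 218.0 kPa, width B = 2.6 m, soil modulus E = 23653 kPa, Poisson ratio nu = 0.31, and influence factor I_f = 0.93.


Using Se = q * B * (1 - nu^2) * I_f / E
1 - nu^2 = 1 - 0.31^2 = 0.9039
Se = 218.0 * 2.6 * 0.9039 * 0.93 / 23653
Se = 0.020144 m
Convert to mm: Se = 0.020144 * 1000 = 20.144 mm


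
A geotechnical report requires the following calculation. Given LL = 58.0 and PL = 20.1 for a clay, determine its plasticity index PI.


Using PI = LL - PL
PI = 58.0 - 20.1
PI = 37.9


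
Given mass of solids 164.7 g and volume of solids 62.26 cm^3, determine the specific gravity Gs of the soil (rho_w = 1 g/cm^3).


Using Gs = m_s / (V_s * rho_w)
Since rho_w = 1 g/cm^3:
Gs = 164.7 / 62.26
Gs = 2.645


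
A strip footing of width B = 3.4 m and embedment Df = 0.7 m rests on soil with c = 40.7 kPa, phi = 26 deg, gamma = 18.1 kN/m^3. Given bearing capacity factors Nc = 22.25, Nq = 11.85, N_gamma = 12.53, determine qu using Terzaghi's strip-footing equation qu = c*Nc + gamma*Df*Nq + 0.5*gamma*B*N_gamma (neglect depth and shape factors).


Result: 1441.26 kPa

Derivation:
Compute qu = c*Nc + gamma*Df*Nq + 0.5*gamma*B*N_gamma
Term 1: 40.7 * 22.25 = 905.575
Term 2: 18.1 * 0.7 * 11.85 = 150.1395
Term 3: 0.5 * 18.1 * 3.4 * 12.53 = 385.5481
qu = 905.575 + 150.1395 + 385.5481
qu = 1441.26 kPa


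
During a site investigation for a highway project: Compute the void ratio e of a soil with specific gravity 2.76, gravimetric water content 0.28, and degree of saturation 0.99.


Using the relation e = Gs * w / S
e = 2.76 * 0.28 / 0.99
e = 0.7806


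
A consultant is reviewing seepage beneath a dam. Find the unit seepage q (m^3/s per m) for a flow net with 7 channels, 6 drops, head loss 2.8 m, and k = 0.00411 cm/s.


Convert k to m/s for unit consistency with H:
k = 0.00411 cm/s = 0.00411 / 100 m/s = 4.11e-05 m/s
Using q = k * H * Nf / Nd
Nf / Nd = 7 / 6 = 1.1667
q = 4.11e-05 * 2.8 * 1.1667
q = 0.0001343 m^3/s per m


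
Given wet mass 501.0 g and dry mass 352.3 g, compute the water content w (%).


Using w = (m_wet - m_dry) / m_dry * 100
m_wet - m_dry = 501.0 - 352.3 = 148.7 g
w = 148.7 / 352.3 * 100
w = 42.21 %


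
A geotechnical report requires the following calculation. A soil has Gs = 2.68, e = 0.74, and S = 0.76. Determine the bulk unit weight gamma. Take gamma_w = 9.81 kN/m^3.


Using gamma = gamma_w * (Gs + S*e) / (1 + e)
Numerator: Gs + S*e = 2.68 + 0.76*0.74 = 3.2424
Denominator: 1 + e = 1 + 0.74 = 1.74
gamma = 9.81 * 3.2424 / 1.74
gamma = 18.28 kN/m^3


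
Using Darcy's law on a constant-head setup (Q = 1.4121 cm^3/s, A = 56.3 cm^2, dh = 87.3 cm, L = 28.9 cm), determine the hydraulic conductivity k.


Compute hydraulic gradient:
i = dh / L = 87.3 / 28.9 = 3.02076
Then apply Darcy's law:
k = Q / (A * i)
k = 1.4121 / (56.3 * 3.02076)
k = 1.4121 / 170.069
k = 0.008303 cm/s


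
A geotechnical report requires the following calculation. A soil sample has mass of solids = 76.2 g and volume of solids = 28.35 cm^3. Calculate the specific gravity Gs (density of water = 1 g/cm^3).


Using Gs = m_s / (V_s * rho_w)
Since rho_w = 1 g/cm^3:
Gs = 76.2 / 28.35
Gs = 2.688


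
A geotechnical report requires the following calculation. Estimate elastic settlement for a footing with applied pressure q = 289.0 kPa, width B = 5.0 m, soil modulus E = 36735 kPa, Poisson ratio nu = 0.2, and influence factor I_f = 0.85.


Using Se = q * B * (1 - nu^2) * I_f / E
1 - nu^2 = 1 - 0.2^2 = 0.96
Se = 289.0 * 5.0 * 0.96 * 0.85 / 36735
Se = 0.032098 m
Convert to mm: Se = 0.032098 * 1000 = 32.098 mm


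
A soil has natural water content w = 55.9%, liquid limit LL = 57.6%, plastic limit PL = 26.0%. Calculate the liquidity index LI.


First compute the plasticity index:
PI = LL - PL = 57.6 - 26.0 = 31.6
Then compute the liquidity index:
LI = (w - PL) / PI
LI = (55.9 - 26.0) / 31.6
LI = 0.946


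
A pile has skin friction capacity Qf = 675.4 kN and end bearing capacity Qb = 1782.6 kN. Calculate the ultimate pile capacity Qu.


Using Qu = Qf + Qb
Qu = 675.4 + 1782.6
Qu = 2458.0 kN


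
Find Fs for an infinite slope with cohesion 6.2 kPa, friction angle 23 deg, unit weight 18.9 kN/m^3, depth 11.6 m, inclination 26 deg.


Result: 0.942

Derivation:
Using Fs = c / (gamma*H*sin(beta)*cos(beta)) + tan(phi)/tan(beta)
Cohesion contribution = 6.2 / (18.9*11.6*sin(26)*cos(26))
Cohesion contribution = 0.0717744
Friction contribution = tan(23)/tan(26) = 0.870302
Fs = 0.0717744 + 0.870302
Fs = 0.942


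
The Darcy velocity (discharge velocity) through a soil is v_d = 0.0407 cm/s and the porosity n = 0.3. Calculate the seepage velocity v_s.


Using v_s = v_d / n
v_s = 0.0407 / 0.3
v_s = 0.13567 cm/s


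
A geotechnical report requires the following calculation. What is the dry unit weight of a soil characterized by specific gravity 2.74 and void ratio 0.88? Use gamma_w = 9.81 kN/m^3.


Using gamma_d = Gs * gamma_w / (1 + e)
gamma_d = 2.74 * 9.81 / (1 + 0.88)
gamma_d = 2.74 * 9.81 / 1.88
gamma_d = 14.298 kN/m^3


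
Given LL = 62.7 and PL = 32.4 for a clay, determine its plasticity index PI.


Result: 30.3

Derivation:
Using PI = LL - PL
PI = 62.7 - 32.4
PI = 30.3


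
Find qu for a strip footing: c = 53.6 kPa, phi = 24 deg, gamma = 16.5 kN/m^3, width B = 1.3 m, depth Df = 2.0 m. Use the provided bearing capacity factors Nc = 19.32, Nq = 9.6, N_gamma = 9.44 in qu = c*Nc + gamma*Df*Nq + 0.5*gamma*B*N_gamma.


Result: 1453.6 kPa

Derivation:
Compute qu = c*Nc + gamma*Df*Nq + 0.5*gamma*B*N_gamma
Term 1: 53.6 * 19.32 = 1035.552
Term 2: 16.5 * 2.0 * 9.6 = 316.8
Term 3: 0.5 * 16.5 * 1.3 * 9.44 = 101.244
qu = 1035.552 + 316.8 + 101.244
qu = 1453.6 kPa


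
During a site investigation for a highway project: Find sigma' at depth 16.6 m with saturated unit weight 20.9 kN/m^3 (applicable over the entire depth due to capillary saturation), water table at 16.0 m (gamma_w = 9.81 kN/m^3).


Total stress = gamma_sat * depth
sigma = 20.9 * 16.6 = 346.94 kPa
Pore water pressure u = gamma_w * (depth - d_wt)
u = 9.81 * (16.6 - 16.0) = 5.886 kPa
Effective stress = sigma - u
sigma' = 346.94 - 5.886 = 341.05 kPa


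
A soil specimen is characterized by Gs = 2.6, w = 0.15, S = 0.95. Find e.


Result: 0.4105

Derivation:
Using the relation e = Gs * w / S
e = 2.6 * 0.15 / 0.95
e = 0.4105


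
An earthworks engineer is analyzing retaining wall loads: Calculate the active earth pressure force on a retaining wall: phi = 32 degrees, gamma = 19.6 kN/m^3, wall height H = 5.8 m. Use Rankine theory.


Compute active earth pressure coefficient:
Ka = tan^2(45 - phi/2) = tan^2(29.0) = 0.307259
Compute active force:
Pa = 0.5 * Ka * gamma * H^2
Pa = 0.5 * 0.307259 * 19.6 * 5.8^2
Pa = 101.29 kN/m


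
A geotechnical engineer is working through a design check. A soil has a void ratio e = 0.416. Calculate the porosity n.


Using the relation n = e / (1 + e)
n = 0.416 / (1 + 0.416)
n = 0.416 / 1.416
n = 0.2938


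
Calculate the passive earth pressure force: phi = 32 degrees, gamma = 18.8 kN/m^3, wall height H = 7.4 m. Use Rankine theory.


Result: 1675.28 kN/m

Derivation:
Compute passive earth pressure coefficient:
Kp = tan^2(45 + phi/2) = tan^2(61.0) = 3.254588
Compute passive force:
Pp = 0.5 * Kp * gamma * H^2
Pp = 0.5 * 3.254588 * 18.8 * 7.4^2
Pp = 1675.28 kN/m


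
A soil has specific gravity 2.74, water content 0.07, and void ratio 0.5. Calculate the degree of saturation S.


Using S = Gs * w / e
S = 2.74 * 0.07 / 0.5
S = 0.3836


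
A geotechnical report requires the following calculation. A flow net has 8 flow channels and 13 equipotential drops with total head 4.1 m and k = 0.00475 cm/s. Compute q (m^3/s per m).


Convert k to m/s for unit consistency with H:
k = 0.00475 cm/s = 0.00475 / 100 m/s = 4.75e-05 m/s
Using q = k * H * Nf / Nd
Nf / Nd = 8 / 13 = 0.6154
q = 4.75e-05 * 4.1 * 0.6154
q = 0.0001198 m^3/s per m


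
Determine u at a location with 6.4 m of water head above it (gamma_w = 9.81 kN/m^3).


Result: 62.78 kPa

Derivation:
Using u = gamma_w * h_w
u = 9.81 * 6.4
u = 62.78 kPa


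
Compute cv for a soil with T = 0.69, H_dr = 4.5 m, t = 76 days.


Result: 0.18385 m^2/day

Derivation:
Using cv = T * H_dr^2 / t
H_dr^2 = 4.5^2 = 20.25
cv = 0.69 * 20.25 / 76
cv = 0.18385 m^2/day


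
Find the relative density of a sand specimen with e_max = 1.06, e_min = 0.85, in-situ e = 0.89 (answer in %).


Result: 80.95 %

Derivation:
Using Dr = (e_max - e) / (e_max - e_min) * 100
e_max - e = 1.06 - 0.89 = 0.17
e_max - e_min = 1.06 - 0.85 = 0.21
Dr = 0.17 / 0.21 * 100
Dr = 80.95 %


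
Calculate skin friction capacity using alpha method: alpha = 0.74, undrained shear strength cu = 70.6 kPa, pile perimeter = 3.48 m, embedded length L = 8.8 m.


Result: 1599.92 kN

Derivation:
Using Qs = alpha * cu * perimeter * L
Qs = 0.74 * 70.6 * 3.48 * 8.8
Qs = 1599.92 kN


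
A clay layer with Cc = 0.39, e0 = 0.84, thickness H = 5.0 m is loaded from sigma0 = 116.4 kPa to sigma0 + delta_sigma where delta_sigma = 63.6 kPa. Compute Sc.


Using Sc = Cc * H / (1 + e0) * log10((sigma0 + delta_sigma) / sigma0)
Stress ratio = (116.4 + 63.6) / 116.4 = 1.54639
log10(1.54639) = 0.18932
Cc * H / (1 + e0) = 0.39 * 5.0 / (1 + 0.84) = 1.05978
Sc = 1.05978 * 0.18932
Sc = 0.2006 m


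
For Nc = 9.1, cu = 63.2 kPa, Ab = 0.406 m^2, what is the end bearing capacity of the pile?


Result: 233.5 kN

Derivation:
Using Qb = Nc * cu * Ab
Qb = 9.1 * 63.2 * 0.406
Qb = 233.5 kN


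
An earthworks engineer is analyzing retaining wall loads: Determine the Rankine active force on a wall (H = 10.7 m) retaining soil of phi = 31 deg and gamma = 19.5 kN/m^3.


Compute active earth pressure coefficient:
Ka = tan^2(45 - phi/2) = tan^2(29.5) = 0.320099
Compute active force:
Pa = 0.5 * Ka * gamma * H^2
Pa = 0.5 * 0.320099 * 19.5 * 10.7^2
Pa = 357.32 kN/m


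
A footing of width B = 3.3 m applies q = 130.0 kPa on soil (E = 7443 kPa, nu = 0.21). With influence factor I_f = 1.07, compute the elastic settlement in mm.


Using Se = q * B * (1 - nu^2) * I_f / E
1 - nu^2 = 1 - 0.21^2 = 0.9559
Se = 130.0 * 3.3 * 0.9559 * 1.07 / 7443
Se = 0.058953 m
Convert to mm: Se = 0.058953 * 1000 = 58.953 mm


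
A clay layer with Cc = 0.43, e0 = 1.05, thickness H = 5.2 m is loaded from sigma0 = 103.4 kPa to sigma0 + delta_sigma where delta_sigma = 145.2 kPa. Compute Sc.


Result: 0.4155 m

Derivation:
Using Sc = Cc * H / (1 + e0) * log10((sigma0 + delta_sigma) / sigma0)
Stress ratio = (103.4 + 145.2) / 103.4 = 2.40426
log10(2.40426) = 0.380981
Cc * H / (1 + e0) = 0.43 * 5.2 / (1 + 1.05) = 1.09073
Sc = 1.09073 * 0.380981
Sc = 0.4155 m


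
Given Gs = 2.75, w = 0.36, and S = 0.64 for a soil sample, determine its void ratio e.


Using the relation e = Gs * w / S
e = 2.75 * 0.36 / 0.64
e = 1.5469


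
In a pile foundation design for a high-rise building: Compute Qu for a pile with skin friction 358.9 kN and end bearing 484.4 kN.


Using Qu = Qf + Qb
Qu = 358.9 + 484.4
Qu = 843.3 kN


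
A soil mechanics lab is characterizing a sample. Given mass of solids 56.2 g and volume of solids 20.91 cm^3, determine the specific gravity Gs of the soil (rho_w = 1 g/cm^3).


Result: 2.688

Derivation:
Using Gs = m_s / (V_s * rho_w)
Since rho_w = 1 g/cm^3:
Gs = 56.2 / 20.91
Gs = 2.688


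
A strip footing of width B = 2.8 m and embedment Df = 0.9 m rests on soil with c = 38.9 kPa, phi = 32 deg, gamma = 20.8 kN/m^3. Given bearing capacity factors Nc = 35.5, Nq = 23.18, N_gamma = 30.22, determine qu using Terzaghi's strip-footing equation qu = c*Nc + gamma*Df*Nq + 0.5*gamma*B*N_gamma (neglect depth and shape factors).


Result: 2694.89 kPa

Derivation:
Compute qu = c*Nc + gamma*Df*Nq + 0.5*gamma*B*N_gamma
Term 1: 38.9 * 35.5 = 1380.95
Term 2: 20.8 * 0.9 * 23.18 = 433.9296
Term 3: 0.5 * 20.8 * 2.8 * 30.22 = 880.0064
qu = 1380.95 + 433.9296 + 880.0064
qu = 2694.89 kPa


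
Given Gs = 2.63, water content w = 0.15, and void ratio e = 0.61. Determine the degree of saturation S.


Using S = Gs * w / e
S = 2.63 * 0.15 / 0.61
S = 0.6467


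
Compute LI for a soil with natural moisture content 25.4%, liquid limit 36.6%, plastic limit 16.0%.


Result: 0.456

Derivation:
First compute the plasticity index:
PI = LL - PL = 36.6 - 16.0 = 20.6
Then compute the liquidity index:
LI = (w - PL) / PI
LI = (25.4 - 16.0) / 20.6
LI = 0.456


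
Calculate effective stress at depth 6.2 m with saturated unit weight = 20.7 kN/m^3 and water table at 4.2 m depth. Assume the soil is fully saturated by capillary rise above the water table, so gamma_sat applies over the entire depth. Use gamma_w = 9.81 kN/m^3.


Total stress = gamma_sat * depth
sigma = 20.7 * 6.2 = 128.34 kPa
Pore water pressure u = gamma_w * (depth - d_wt)
u = 9.81 * (6.2 - 4.2) = 19.62 kPa
Effective stress = sigma - u
sigma' = 128.34 - 19.62 = 108.72 kPa


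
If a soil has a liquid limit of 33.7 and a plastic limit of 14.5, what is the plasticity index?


Using PI = LL - PL
PI = 33.7 - 14.5
PI = 19.2


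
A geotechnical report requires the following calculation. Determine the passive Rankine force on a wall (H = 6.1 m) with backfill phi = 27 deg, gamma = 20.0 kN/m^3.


Compute passive earth pressure coefficient:
Kp = tan^2(45 + phi/2) = tan^2(58.5) = 2.66294
Compute passive force:
Pp = 0.5 * Kp * gamma * H^2
Pp = 0.5 * 2.66294 * 20.0 * 6.1^2
Pp = 990.88 kN/m


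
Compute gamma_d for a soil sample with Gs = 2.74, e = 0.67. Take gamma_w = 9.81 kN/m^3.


Using gamma_d = Gs * gamma_w / (1 + e)
gamma_d = 2.74 * 9.81 / (1 + 0.67)
gamma_d = 2.74 * 9.81 / 1.67
gamma_d = 16.095 kN/m^3


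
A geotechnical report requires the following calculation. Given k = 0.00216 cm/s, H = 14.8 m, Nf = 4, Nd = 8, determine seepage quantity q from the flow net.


Convert k to m/s for unit consistency with H:
k = 0.00216 cm/s = 0.00216 / 100 m/s = 2.16e-05 m/s
Using q = k * H * Nf / Nd
Nf / Nd = 4 / 8 = 0.5
q = 2.16e-05 * 14.8 * 0.5
q = 0.0001598 m^3/s per m


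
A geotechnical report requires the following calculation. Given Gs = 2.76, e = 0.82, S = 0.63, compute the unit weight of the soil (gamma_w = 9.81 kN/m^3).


Result: 17.661 kN/m^3

Derivation:
Using gamma = gamma_w * (Gs + S*e) / (1 + e)
Numerator: Gs + S*e = 2.76 + 0.63*0.82 = 3.2766
Denominator: 1 + e = 1 + 0.82 = 1.82
gamma = 9.81 * 3.2766 / 1.82
gamma = 17.661 kN/m^3


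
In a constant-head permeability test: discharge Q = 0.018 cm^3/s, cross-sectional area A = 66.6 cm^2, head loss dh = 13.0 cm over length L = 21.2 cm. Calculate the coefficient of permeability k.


Result: 0.000441 cm/s

Derivation:
Compute hydraulic gradient:
i = dh / L = 13.0 / 21.2 = 0.613208
Then apply Darcy's law:
k = Q / (A * i)
k = 0.018 / (66.6 * 0.613208)
k = 0.018 / 40.8396
k = 0.000441 cm/s


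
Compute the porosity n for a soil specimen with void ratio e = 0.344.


Using the relation n = e / (1 + e)
n = 0.344 / (1 + 0.344)
n = 0.344 / 1.344
n = 0.256


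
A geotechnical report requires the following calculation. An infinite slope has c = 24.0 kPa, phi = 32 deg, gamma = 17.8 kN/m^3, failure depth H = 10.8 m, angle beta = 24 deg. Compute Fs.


Result: 1.739

Derivation:
Using Fs = c / (gamma*H*sin(beta)*cos(beta)) + tan(phi)/tan(beta)
Cohesion contribution = 24.0 / (17.8*10.8*sin(24)*cos(24))
Cohesion contribution = 0.335988
Friction contribution = tan(32)/tan(24) = 1.40348
Fs = 0.335988 + 1.40348
Fs = 1.739


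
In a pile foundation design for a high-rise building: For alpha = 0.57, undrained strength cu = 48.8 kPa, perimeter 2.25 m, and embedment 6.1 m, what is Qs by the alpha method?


Using Qs = alpha * cu * perimeter * L
Qs = 0.57 * 48.8 * 2.25 * 6.1
Qs = 381.77 kN


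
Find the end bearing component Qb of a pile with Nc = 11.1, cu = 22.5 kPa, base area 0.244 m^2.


Result: 60.94 kN

Derivation:
Using Qb = Nc * cu * Ab
Qb = 11.1 * 22.5 * 0.244
Qb = 60.94 kN


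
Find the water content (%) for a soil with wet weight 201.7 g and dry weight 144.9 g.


Result: 39.2 %

Derivation:
Using w = (m_wet - m_dry) / m_dry * 100
m_wet - m_dry = 201.7 - 144.9 = 56.8 g
w = 56.8 / 144.9 * 100
w = 39.2 %


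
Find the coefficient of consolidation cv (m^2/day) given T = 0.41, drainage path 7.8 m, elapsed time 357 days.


Using cv = T * H_dr^2 / t
H_dr^2 = 7.8^2 = 60.84
cv = 0.41 * 60.84 / 357
cv = 0.06987 m^2/day


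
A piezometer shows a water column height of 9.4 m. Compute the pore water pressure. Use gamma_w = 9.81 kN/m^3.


Using u = gamma_w * h_w
u = 9.81 * 9.4
u = 92.21 kPa


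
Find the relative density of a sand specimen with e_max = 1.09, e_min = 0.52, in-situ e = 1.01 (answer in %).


Using Dr = (e_max - e) / (e_max - e_min) * 100
e_max - e = 1.09 - 1.01 = 0.08
e_max - e_min = 1.09 - 0.52 = 0.57
Dr = 0.08 / 0.57 * 100
Dr = 14.04 %


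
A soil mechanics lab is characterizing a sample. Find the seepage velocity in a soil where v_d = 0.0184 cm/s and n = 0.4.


Using v_s = v_d / n
v_s = 0.0184 / 0.4
v_s = 0.046 cm/s


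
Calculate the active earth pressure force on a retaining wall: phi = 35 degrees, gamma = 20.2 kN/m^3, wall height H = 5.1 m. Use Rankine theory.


Compute active earth pressure coefficient:
Ka = tan^2(45 - phi/2) = tan^2(27.5) = 0.27099
Compute active force:
Pa = 0.5 * Ka * gamma * H^2
Pa = 0.5 * 0.27099 * 20.2 * 5.1^2
Pa = 71.19 kN/m


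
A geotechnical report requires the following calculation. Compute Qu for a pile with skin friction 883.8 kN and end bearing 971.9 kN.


Using Qu = Qf + Qb
Qu = 883.8 + 971.9
Qu = 1855.7 kN


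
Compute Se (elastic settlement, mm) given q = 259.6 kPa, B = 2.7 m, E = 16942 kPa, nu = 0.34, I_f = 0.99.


Result: 36.223 mm

Derivation:
Using Se = q * B * (1 - nu^2) * I_f / E
1 - nu^2 = 1 - 0.34^2 = 0.8844
Se = 259.6 * 2.7 * 0.8844 * 0.99 / 16942
Se = 0.036223 m
Convert to mm: Se = 0.036223 * 1000 = 36.223 mm


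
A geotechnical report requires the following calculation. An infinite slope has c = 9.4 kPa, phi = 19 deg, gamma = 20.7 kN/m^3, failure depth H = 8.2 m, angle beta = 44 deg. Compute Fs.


Result: 0.467

Derivation:
Using Fs = c / (gamma*H*sin(beta)*cos(beta)) + tan(phi)/tan(beta)
Cohesion contribution = 9.4 / (20.7*8.2*sin(44)*cos(44))
Cohesion contribution = 0.110825
Friction contribution = tan(19)/tan(44) = 0.356562
Fs = 0.110825 + 0.356562
Fs = 0.467


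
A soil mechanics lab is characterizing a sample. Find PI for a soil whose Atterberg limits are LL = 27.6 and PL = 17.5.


Using PI = LL - PL
PI = 27.6 - 17.5
PI = 10.1


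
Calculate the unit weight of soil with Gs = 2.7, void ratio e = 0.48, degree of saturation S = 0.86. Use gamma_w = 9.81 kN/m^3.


Using gamma = gamma_w * (Gs + S*e) / (1 + e)
Numerator: Gs + S*e = 2.7 + 0.86*0.48 = 3.1128
Denominator: 1 + e = 1 + 0.48 = 1.48
gamma = 9.81 * 3.1128 / 1.48
gamma = 20.633 kN/m^3


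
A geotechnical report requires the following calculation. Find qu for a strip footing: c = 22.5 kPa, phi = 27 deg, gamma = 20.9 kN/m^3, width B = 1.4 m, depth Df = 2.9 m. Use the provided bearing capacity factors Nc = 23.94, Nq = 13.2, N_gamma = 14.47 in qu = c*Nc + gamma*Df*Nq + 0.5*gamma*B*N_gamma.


Result: 1550.4 kPa

Derivation:
Compute qu = c*Nc + gamma*Df*Nq + 0.5*gamma*B*N_gamma
Term 1: 22.5 * 23.94 = 538.65
Term 2: 20.9 * 2.9 * 13.2 = 800.052
Term 3: 0.5 * 20.9 * 1.4 * 14.47 = 211.6961
qu = 538.65 + 800.052 + 211.6961
qu = 1550.4 kPa


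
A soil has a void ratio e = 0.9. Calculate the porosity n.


Result: 0.4737

Derivation:
Using the relation n = e / (1 + e)
n = 0.9 / (1 + 0.9)
n = 0.9 / 1.9
n = 0.4737


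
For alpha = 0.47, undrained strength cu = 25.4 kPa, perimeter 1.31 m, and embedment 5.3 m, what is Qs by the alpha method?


Result: 82.89 kN

Derivation:
Using Qs = alpha * cu * perimeter * L
Qs = 0.47 * 25.4 * 1.31 * 5.3
Qs = 82.89 kN


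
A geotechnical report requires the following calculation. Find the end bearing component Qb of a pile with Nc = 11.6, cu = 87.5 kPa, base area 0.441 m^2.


Using Qb = Nc * cu * Ab
Qb = 11.6 * 87.5 * 0.441
Qb = 447.62 kN


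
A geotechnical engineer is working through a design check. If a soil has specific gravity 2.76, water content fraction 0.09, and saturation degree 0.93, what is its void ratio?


Using the relation e = Gs * w / S
e = 2.76 * 0.09 / 0.93
e = 0.2671


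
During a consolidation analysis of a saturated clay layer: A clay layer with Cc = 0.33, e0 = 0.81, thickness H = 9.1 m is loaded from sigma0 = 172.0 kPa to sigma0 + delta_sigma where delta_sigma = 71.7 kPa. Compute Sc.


Using Sc = Cc * H / (1 + e0) * log10((sigma0 + delta_sigma) / sigma0)
Stress ratio = (172.0 + 71.7) / 172.0 = 1.41686
log10(1.41686) = 0.151327
Cc * H / (1 + e0) = 0.33 * 9.1 / (1 + 0.81) = 1.65912
Sc = 1.65912 * 0.151327
Sc = 0.2511 m


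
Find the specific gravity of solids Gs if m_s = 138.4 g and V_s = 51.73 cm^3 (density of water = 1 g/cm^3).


Result: 2.675

Derivation:
Using Gs = m_s / (V_s * rho_w)
Since rho_w = 1 g/cm^3:
Gs = 138.4 / 51.73
Gs = 2.675


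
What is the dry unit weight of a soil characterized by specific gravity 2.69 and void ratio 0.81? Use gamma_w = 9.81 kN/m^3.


Result: 14.58 kN/m^3

Derivation:
Using gamma_d = Gs * gamma_w / (1 + e)
gamma_d = 2.69 * 9.81 / (1 + 0.81)
gamma_d = 2.69 * 9.81 / 1.81
gamma_d = 14.58 kN/m^3


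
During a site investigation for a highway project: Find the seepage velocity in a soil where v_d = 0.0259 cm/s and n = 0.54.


Result: 0.04796 cm/s

Derivation:
Using v_s = v_d / n
v_s = 0.0259 / 0.54
v_s = 0.04796 cm/s


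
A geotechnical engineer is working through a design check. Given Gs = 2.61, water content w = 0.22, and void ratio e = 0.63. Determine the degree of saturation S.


Result: 0.9114

Derivation:
Using S = Gs * w / e
S = 2.61 * 0.22 / 0.63
S = 0.9114


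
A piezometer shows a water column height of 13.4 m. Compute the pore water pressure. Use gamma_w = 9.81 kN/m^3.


Result: 131.45 kPa

Derivation:
Using u = gamma_w * h_w
u = 9.81 * 13.4
u = 131.45 kPa


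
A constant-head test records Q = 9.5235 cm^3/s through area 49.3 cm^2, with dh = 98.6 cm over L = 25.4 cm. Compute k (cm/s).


Compute hydraulic gradient:
i = dh / L = 98.6 / 25.4 = 3.88189
Then apply Darcy's law:
k = Q / (A * i)
k = 9.5235 / (49.3 * 3.88189)
k = 9.5235 / 191.377
k = 0.049763 cm/s


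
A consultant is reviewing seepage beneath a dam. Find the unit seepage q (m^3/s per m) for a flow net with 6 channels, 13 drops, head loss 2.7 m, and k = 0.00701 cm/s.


Convert k to m/s for unit consistency with H:
k = 0.00701 cm/s = 0.00701 / 100 m/s = 7.01e-05 m/s
Using q = k * H * Nf / Nd
Nf / Nd = 6 / 13 = 0.4615
q = 7.01e-05 * 2.7 * 0.4615
q = 8.736e-05 m^3/s per m


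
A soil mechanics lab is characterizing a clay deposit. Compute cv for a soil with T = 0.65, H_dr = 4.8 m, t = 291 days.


Using cv = T * H_dr^2 / t
H_dr^2 = 4.8^2 = 23.04
cv = 0.65 * 23.04 / 291
cv = 0.05146 m^2/day


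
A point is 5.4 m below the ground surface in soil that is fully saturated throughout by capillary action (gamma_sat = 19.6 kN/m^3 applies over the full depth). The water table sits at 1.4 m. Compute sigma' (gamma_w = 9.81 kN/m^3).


Total stress = gamma_sat * depth
sigma = 19.6 * 5.4 = 105.84 kPa
Pore water pressure u = gamma_w * (depth - d_wt)
u = 9.81 * (5.4 - 1.4) = 39.24 kPa
Effective stress = sigma - u
sigma' = 105.84 - 39.24 = 66.6 kPa


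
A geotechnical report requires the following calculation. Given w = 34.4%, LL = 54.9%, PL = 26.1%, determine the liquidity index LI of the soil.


Result: 0.288

Derivation:
First compute the plasticity index:
PI = LL - PL = 54.9 - 26.1 = 28.8
Then compute the liquidity index:
LI = (w - PL) / PI
LI = (34.4 - 26.1) / 28.8
LI = 0.288


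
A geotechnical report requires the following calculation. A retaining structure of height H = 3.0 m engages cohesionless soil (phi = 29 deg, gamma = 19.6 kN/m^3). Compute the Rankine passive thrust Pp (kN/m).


Compute passive earth pressure coefficient:
Kp = tan^2(45 + phi/2) = tan^2(59.5) = 2.88206
Compute passive force:
Pp = 0.5 * Kp * gamma * H^2
Pp = 0.5 * 2.88206 * 19.6 * 3.0^2
Pp = 254.2 kN/m


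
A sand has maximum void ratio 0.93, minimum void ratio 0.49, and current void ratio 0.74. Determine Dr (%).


Using Dr = (e_max - e) / (e_max - e_min) * 100
e_max - e = 0.93 - 0.74 = 0.19
e_max - e_min = 0.93 - 0.49 = 0.44
Dr = 0.19 / 0.44 * 100
Dr = 43.18 %


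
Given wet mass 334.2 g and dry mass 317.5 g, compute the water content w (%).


Using w = (m_wet - m_dry) / m_dry * 100
m_wet - m_dry = 334.2 - 317.5 = 16.7 g
w = 16.7 / 317.5 * 100
w = 5.26 %


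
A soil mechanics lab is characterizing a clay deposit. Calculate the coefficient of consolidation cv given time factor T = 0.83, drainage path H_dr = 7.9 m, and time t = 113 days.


Using cv = T * H_dr^2 / t
H_dr^2 = 7.9^2 = 62.41
cv = 0.83 * 62.41 / 113
cv = 0.45841 m^2/day


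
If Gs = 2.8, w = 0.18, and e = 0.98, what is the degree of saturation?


Using S = Gs * w / e
S = 2.8 * 0.18 / 0.98
S = 0.5143


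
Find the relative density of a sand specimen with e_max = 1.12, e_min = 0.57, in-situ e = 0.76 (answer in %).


Result: 65.45 %

Derivation:
Using Dr = (e_max - e) / (e_max - e_min) * 100
e_max - e = 1.12 - 0.76 = 0.36
e_max - e_min = 1.12 - 0.57 = 0.55
Dr = 0.36 / 0.55 * 100
Dr = 65.45 %


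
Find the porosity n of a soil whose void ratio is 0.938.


Using the relation n = e / (1 + e)
n = 0.938 / (1 + 0.938)
n = 0.938 / 1.938
n = 0.484


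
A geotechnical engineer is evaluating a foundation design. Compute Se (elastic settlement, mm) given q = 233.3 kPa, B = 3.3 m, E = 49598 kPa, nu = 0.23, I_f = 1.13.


Using Se = q * B * (1 - nu^2) * I_f / E
1 - nu^2 = 1 - 0.23^2 = 0.9471
Se = 233.3 * 3.3 * 0.9471 * 1.13 / 49598
Se = 0.016613 m
Convert to mm: Se = 0.016613 * 1000 = 16.613 mm


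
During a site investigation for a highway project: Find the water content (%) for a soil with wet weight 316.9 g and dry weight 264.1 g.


Result: 19.99 %

Derivation:
Using w = (m_wet - m_dry) / m_dry * 100
m_wet - m_dry = 316.9 - 264.1 = 52.8 g
w = 52.8 / 264.1 * 100
w = 19.99 %


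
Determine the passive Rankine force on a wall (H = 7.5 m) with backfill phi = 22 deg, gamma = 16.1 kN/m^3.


Compute passive earth pressure coefficient:
Kp = tan^2(45 + phi/2) = tan^2(56.0) = 2.197987
Compute passive force:
Pp = 0.5 * Kp * gamma * H^2
Pp = 0.5 * 2.197987 * 16.1 * 7.5^2
Pp = 995.28 kN/m


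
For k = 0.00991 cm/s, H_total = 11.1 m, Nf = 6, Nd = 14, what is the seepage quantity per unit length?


Convert k to m/s for unit consistency with H:
k = 0.00991 cm/s = 0.00991 / 100 m/s = 9.91e-05 m/s
Using q = k * H * Nf / Nd
Nf / Nd = 6 / 14 = 0.4286
q = 9.91e-05 * 11.1 * 0.4286
q = 0.0004714 m^3/s per m


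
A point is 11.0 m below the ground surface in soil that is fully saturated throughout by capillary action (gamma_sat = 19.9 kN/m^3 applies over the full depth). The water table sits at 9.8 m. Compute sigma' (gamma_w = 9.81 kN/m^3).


Total stress = gamma_sat * depth
sigma = 19.9 * 11.0 = 218.9 kPa
Pore water pressure u = gamma_w * (depth - d_wt)
u = 9.81 * (11.0 - 9.8) = 11.772 kPa
Effective stress = sigma - u
sigma' = 218.9 - 11.772 = 207.13 kPa


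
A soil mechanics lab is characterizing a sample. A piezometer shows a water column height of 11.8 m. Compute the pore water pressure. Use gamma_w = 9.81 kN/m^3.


Using u = gamma_w * h_w
u = 9.81 * 11.8
u = 115.76 kPa


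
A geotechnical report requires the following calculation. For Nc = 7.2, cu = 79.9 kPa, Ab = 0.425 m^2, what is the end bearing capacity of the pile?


Using Qb = Nc * cu * Ab
Qb = 7.2 * 79.9 * 0.425
Qb = 244.49 kN


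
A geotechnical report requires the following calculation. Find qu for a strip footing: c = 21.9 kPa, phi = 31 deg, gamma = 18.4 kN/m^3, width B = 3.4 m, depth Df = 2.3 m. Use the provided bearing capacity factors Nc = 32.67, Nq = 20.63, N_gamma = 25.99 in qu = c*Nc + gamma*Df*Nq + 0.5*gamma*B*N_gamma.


Compute qu = c*Nc + gamma*Df*Nq + 0.5*gamma*B*N_gamma
Term 1: 21.9 * 32.67 = 715.473
Term 2: 18.4 * 2.3 * 20.63 = 873.0616
Term 3: 0.5 * 18.4 * 3.4 * 25.99 = 812.9672
qu = 715.473 + 873.0616 + 812.9672
qu = 2401.5 kPa


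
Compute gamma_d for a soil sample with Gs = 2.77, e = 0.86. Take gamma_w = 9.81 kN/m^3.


Result: 14.61 kN/m^3

Derivation:
Using gamma_d = Gs * gamma_w / (1 + e)
gamma_d = 2.77 * 9.81 / (1 + 0.86)
gamma_d = 2.77 * 9.81 / 1.86
gamma_d = 14.61 kN/m^3


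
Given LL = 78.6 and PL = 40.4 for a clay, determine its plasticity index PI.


Result: 38.2

Derivation:
Using PI = LL - PL
PI = 78.6 - 40.4
PI = 38.2


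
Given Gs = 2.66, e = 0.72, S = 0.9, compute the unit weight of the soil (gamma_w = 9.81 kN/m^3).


Result: 18.867 kN/m^3

Derivation:
Using gamma = gamma_w * (Gs + S*e) / (1 + e)
Numerator: Gs + S*e = 2.66 + 0.9*0.72 = 3.308
Denominator: 1 + e = 1 + 0.72 = 1.72
gamma = 9.81 * 3.308 / 1.72
gamma = 18.867 kN/m^3


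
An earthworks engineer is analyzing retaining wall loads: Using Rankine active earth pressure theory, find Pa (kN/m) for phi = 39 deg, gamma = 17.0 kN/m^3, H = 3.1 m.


Result: 18.58 kN/m

Derivation:
Compute active earth pressure coefficient:
Ka = tan^2(45 - phi/2) = tan^2(25.5) = 0.227506
Compute active force:
Pa = 0.5 * Ka * gamma * H^2
Pa = 0.5 * 0.227506 * 17.0 * 3.1^2
Pa = 18.58 kN/m


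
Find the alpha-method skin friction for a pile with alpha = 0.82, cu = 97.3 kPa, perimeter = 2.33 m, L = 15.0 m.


Result: 2788.52 kN

Derivation:
Using Qs = alpha * cu * perimeter * L
Qs = 0.82 * 97.3 * 2.33 * 15.0
Qs = 2788.52 kN


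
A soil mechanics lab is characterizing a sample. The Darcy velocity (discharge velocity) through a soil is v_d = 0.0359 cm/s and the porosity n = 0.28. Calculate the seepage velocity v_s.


Using v_s = v_d / n
v_s = 0.0359 / 0.28
v_s = 0.12821 cm/s


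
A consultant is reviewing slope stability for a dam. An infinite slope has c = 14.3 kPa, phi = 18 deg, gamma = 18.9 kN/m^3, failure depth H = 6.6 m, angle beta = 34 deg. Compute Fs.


Result: 0.729

Derivation:
Using Fs = c / (gamma*H*sin(beta)*cos(beta)) + tan(phi)/tan(beta)
Cohesion contribution = 14.3 / (18.9*6.6*sin(34)*cos(34))
Cohesion contribution = 0.247283
Friction contribution = tan(18)/tan(34) = 0.481713
Fs = 0.247283 + 0.481713
Fs = 0.729


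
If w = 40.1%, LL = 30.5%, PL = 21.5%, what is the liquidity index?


Result: 2.067

Derivation:
First compute the plasticity index:
PI = LL - PL = 30.5 - 21.5 = 9.0
Then compute the liquidity index:
LI = (w - PL) / PI
LI = (40.1 - 21.5) / 9.0
LI = 2.067


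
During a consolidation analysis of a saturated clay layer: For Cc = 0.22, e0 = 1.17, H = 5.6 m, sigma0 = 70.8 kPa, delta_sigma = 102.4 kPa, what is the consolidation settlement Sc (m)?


Using Sc = Cc * H / (1 + e0) * log10((sigma0 + delta_sigma) / sigma0)
Stress ratio = (70.8 + 102.4) / 70.8 = 2.44633
log10(2.44633) = 0.388515
Cc * H / (1 + e0) = 0.22 * 5.6 / (1 + 1.17) = 0.567742
Sc = 0.567742 * 0.388515
Sc = 0.2206 m


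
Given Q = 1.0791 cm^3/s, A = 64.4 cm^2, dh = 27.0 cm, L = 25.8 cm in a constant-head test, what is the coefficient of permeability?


Compute hydraulic gradient:
i = dh / L = 27.0 / 25.8 = 1.04651
Then apply Darcy's law:
k = Q / (A * i)
k = 1.0791 / (64.4 * 1.04651)
k = 1.0791 / 67.3953
k = 0.016011 cm/s


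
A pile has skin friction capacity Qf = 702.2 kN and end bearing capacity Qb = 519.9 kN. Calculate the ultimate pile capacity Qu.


Result: 1222.1 kN

Derivation:
Using Qu = Qf + Qb
Qu = 702.2 + 519.9
Qu = 1222.1 kN


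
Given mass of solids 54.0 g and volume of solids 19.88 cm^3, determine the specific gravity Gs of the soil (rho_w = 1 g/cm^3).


Using Gs = m_s / (V_s * rho_w)
Since rho_w = 1 g/cm^3:
Gs = 54.0 / 19.88
Gs = 2.716


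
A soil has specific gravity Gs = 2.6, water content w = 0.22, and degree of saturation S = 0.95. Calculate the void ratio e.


Using the relation e = Gs * w / S
e = 2.6 * 0.22 / 0.95
e = 0.6021


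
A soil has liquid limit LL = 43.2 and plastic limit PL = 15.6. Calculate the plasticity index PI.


Using PI = LL - PL
PI = 43.2 - 15.6
PI = 27.6


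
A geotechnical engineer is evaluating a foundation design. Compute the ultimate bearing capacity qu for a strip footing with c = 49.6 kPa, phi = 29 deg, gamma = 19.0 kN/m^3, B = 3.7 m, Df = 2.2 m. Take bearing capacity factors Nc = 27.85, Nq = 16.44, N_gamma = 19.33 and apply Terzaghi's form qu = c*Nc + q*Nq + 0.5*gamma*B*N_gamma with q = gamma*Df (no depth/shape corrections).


Compute qu = c*Nc + gamma*Df*Nq + 0.5*gamma*B*N_gamma
Term 1: 49.6 * 27.85 = 1381.36
Term 2: 19.0 * 2.2 * 16.44 = 687.192
Term 3: 0.5 * 19.0 * 3.7 * 19.33 = 679.4495
qu = 1381.36 + 687.192 + 679.4495
qu = 2748.0 kPa


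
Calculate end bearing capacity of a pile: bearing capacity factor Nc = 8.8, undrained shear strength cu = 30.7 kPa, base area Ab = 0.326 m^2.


Using Qb = Nc * cu * Ab
Qb = 8.8 * 30.7 * 0.326
Qb = 88.07 kN


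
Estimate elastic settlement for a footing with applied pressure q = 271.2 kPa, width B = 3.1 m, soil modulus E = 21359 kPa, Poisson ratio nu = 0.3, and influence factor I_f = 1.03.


Using Se = q * B * (1 - nu^2) * I_f / E
1 - nu^2 = 1 - 0.3^2 = 0.91
Se = 271.2 * 3.1 * 0.91 * 1.03 / 21359
Se = 0.036893 m
Convert to mm: Se = 0.036893 * 1000 = 36.893 mm


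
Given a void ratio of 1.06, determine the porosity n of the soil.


Using the relation n = e / (1 + e)
n = 1.06 / (1 + 1.06)
n = 1.06 / 2.06
n = 0.5146
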